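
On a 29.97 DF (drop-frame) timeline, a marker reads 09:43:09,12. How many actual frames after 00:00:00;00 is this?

Complete 10-minute blocks: 58, each 17982 frames → 1042956.
Remaining 3 whole minutes in the current block: 1800 + 2 × 1798 = 5396 frames.
Within the current minute: 9 × 30 + 12 − 2 = 280 (labels ;00/;01 skipped at this minute). Total = 1042956 + 5396 + 280 = 1048632.

1048632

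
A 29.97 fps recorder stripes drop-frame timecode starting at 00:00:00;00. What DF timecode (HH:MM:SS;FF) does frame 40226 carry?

00:22:22;06

Each 10-minute DF block holds 10 × 60 × 30 − 9 × 2 = 17982 frames. 40226 ÷ 17982 → 2 full blocks, remainder 4262.
Within the partial block the first minute is 1800 frames and each further minute 1798, so 2 further minute boundaries passed. Total skipped labels = 18 × 2 + 2 × 2 = 40.
Non-drop label index = 40226 + 40 = 40266; at 30 labels/s that is 00:22:22:06, i.e. DF 00:22:22;06.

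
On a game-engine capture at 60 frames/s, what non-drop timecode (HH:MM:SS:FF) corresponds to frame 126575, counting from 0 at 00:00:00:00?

00:35:09:35

126575 ÷ 60 = 2109 full seconds, remainder 35 frames.
2109 s = 0 h 35 min 9 s.
Timecode: 00:35:09:35.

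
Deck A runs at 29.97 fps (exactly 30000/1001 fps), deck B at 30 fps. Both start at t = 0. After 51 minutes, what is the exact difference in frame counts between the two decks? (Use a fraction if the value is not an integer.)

91800/1001 frames

51 min = 3060 s.
A emits 30000/1001 × 3060 = 91800000/1001 frames; B emits 30 × 3060 = 91800.
Difference = 91800/1001 frames (≈ 91.7083); B is ahead of A.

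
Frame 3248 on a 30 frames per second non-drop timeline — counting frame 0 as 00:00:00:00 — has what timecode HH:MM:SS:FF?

00:01:48:08

3248 ÷ 30 = 108 full seconds, remainder 8 frames.
108 s = 0 h 1 min 48 s.
Timecode: 00:01:48:08.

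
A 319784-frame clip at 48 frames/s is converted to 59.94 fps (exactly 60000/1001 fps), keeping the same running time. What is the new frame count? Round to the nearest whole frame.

399331 frames

Frames at target rate = 319784 × (60000/1001) / (48) = 399730000/1001 ≈ 399330.669.
Nearest whole frame: 399331.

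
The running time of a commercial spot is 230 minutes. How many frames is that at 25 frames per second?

345000 frames

230 min = 13800 s.
Frames = 13800 × 25 = 345000.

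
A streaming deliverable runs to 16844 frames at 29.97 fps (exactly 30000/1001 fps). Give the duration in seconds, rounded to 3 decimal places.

Running time = 16844 × 1001/30000 = 4215211/7500 s ≈ 562.028 s.

562.028 seconds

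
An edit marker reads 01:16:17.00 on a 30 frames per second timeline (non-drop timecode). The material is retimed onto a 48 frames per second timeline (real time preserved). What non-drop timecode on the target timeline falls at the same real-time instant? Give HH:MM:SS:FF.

Source frame index: (1×3600 + 16×60 + 17) × 30 + 0 = 137310.
Real time: 137310 / (30) = 4577 s.
Target frame: (4577) × (48) = 219696.
At 48 labels/s: frame 219696 → 01:16:17:00.

01:16:17:00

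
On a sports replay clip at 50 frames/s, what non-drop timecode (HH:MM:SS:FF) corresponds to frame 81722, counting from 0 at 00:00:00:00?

00:27:14:22

81722 ÷ 50 = 1634 full seconds, remainder 22 frames.
1634 s = 0 h 27 min 14 s.
Timecode: 00:27:14:22.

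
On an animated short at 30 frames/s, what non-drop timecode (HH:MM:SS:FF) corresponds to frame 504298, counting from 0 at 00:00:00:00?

04:40:09:28

504298 ÷ 30 = 16809 full seconds, remainder 28 frames.
16809 s = 4 h 40 min 9 s.
Timecode: 04:40:09:28.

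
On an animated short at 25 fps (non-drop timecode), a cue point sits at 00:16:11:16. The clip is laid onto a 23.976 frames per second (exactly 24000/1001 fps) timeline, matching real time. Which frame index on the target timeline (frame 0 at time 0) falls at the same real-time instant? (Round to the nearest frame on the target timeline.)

Source frame index: (0×3600 + 16×60 + 11) × 25 + 16 = 24291.
Real time: 24291 / (25) = 24291/25 s.
Target frame: (24291/25) × (24000/1001) = 23319360/1001 ≈ 23296.064 → 23296.

frame 23296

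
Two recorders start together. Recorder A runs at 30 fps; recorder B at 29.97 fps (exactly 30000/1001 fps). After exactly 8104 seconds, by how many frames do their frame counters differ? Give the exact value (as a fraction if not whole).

A emits 30 × 8104 = 243120 frames; B emits 30000/1001 × 8104 = 243120000/1001.
Difference = 243120/1001 frames (≈ 242.8771); B is behind A.

243120/1001 frames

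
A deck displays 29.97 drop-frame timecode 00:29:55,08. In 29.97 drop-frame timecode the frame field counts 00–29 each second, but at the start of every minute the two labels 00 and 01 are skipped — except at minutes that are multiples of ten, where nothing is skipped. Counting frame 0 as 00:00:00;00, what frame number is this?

Complete 10-minute blocks: 2, each 17982 frames → 35964.
Remaining 9 whole minutes in the current block: 1800 + 8 × 1798 = 16184 frames.
Within the current minute: 55 × 30 + 8 − 2 = 1656 (labels ;00/;01 skipped at this minute). Total = 35964 + 16184 + 1656 = 53804.

53804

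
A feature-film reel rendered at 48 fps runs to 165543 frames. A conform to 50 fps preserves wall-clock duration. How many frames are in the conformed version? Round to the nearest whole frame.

172441 frames

Frames at target rate = 165543 × (50) / (48) = 1379525/8 ≈ 172440.625.
Nearest whole frame: 172441.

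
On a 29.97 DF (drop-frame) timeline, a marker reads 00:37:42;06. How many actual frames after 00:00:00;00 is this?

Complete 10-minute blocks: 3, each 17982 frames → 53946.
Remaining 7 whole minutes in the current block: 1800 + 6 × 1798 = 12588 frames.
Within the current minute: 42 × 30 + 6 − 2 = 1264 (labels ;00/;01 skipped at this minute). Total = 53946 + 12588 + 1264 = 67798.

67798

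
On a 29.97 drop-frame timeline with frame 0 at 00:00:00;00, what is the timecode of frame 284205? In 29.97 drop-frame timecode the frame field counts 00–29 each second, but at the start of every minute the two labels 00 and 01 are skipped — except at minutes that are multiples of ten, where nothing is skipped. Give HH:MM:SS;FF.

Ten DF minutes hold 17982 frames, so frame 284205 lies in block 15 (frames 269730–287711) with 14475 frames into that block.
The block's first minute is 1800 frames and the rest 1798 each; 14475 frames reaches minute 8, so 15 × 18 + 8 × 2 = 286 labels have been skipped so far.
Adding those back, label number 284205 + 286 = 284491 at 30 labels/s is 9483 s + 1 f = 2 h 38 min 3 s frame 1, i.e. 02:38:03;01.

02:38:03;01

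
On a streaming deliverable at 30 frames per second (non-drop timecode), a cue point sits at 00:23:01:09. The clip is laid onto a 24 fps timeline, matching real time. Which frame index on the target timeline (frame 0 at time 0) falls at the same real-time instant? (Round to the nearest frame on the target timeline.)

frame 33151

Source frame index: (0×3600 + 23×60 + 1) × 30 + 9 = 41439.
Real time: 41439 / (30) = 13813/10 s.
Target frame: (13813/10) × (24) = 165756/5 ≈ 33151.200 → 33151.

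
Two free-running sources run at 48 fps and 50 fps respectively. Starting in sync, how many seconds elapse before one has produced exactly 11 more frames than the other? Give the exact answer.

The gap grows by |50 − 48| = 2 frames per second.
Time for a 11-frame gap: 11 ÷ (2) = 5.5 s.

5.5 seconds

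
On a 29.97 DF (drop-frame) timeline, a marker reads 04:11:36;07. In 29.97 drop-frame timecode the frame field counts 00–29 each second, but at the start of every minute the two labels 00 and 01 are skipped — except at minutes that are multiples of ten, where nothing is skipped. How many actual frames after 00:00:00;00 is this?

452435

Complete 10-minute blocks: 25, each 17982 frames → 449550.
Remaining 1 whole minute in the current block: 1800 + 0 × 1798 = 1800 frames.
Within the current minute: 36 × 30 + 7 − 2 = 1085 (labels ;00/;01 skipped at this minute). Total = 449550 + 1800 + 1085 = 452435.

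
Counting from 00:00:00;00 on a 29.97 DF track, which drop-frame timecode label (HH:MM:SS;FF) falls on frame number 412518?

Ten DF minutes hold 17982 frames, so frame 412518 lies in block 22 (frames 395604–413585) with 16914 frames into that block.
The block's first minute is 1800 frames and the rest 1798 each; 16914 frames reaches minute 9, so 22 × 18 + 9 × 2 = 414 labels have been skipped so far.
Adding those back, label number 412518 + 414 = 412932 at 30 labels/s is 13764 s + 12 f = 3 h 49 min 24 s frame 12, i.e. 03:49:24;12.

03:49:24;12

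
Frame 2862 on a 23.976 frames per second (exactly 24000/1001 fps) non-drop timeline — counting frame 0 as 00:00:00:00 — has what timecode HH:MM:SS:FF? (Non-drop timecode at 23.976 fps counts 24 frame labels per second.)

2862 ÷ 24 = 119 full seconds, remainder 6 frames.
119 s = 0 h 1 min 59 s.
Timecode: 00:01:59:06.

00:01:59:06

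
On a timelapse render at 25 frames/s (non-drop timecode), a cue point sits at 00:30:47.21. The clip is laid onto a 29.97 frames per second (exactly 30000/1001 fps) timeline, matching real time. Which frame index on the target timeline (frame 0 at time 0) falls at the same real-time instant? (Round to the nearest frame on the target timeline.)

Source frame index: (0×3600 + 30×60 + 47) × 25 + 21 = 46196.
Real time: 46196 / (25) = 46196/25 s.
Target frame: (46196/25) × (30000/1001) = 55435200/1001 ≈ 55379.820 → 55380.

frame 55380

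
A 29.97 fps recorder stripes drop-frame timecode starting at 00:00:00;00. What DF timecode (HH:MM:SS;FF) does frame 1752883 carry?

16:14:47;27

Ten DF minutes hold 17982 frames, so frame 1752883 lies in block 97 (frames 1744254–1762235) with 8629 frames into that block.
The block's first minute is 1800 frames and the rest 1798 each; 8629 frames reaches minute 4, so 97 × 18 + 4 × 2 = 1754 labels have been skipped so far.
Adding those back, label number 1752883 + 1754 = 1754637 at 30 labels/s is 58487 s + 27 f = 16 h 14 min 47 s frame 27, i.e. 16:14:47;27.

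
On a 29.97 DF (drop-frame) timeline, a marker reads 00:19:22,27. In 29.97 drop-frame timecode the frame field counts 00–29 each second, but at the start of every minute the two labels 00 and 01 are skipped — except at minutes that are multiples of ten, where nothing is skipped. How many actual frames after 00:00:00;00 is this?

Complete 10-minute blocks: 1, each 17982 frames → 17982.
Remaining 9 whole minutes in the current block: 1800 + 8 × 1798 = 16184 frames.
Within the current minute: 22 × 30 + 27 − 2 = 685 (labels ;00/;01 skipped at this minute). Total = 17982 + 16184 + 685 = 34851.

34851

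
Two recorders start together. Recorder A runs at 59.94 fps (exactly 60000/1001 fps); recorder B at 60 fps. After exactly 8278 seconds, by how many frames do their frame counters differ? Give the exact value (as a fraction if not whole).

A emits 60000/1001 × 8278 = 496680000/1001 frames; B emits 60 × 8278 = 496680.
Difference = 496680/1001 frames (≈ 496.1838); B is ahead of A.

496680/1001 frames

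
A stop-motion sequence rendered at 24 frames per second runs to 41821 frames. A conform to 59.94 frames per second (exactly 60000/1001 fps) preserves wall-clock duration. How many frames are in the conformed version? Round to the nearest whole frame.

104448 frames

Frames at target rate = 41821 × (60000/1001) / (24) = 8042500/77 ≈ 104448.052.
Nearest whole frame: 104448.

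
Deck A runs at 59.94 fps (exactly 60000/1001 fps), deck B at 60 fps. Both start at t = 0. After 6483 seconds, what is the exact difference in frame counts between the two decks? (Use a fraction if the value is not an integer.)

A emits 60000/1001 × 6483 = 388980000/1001 frames; B emits 60 × 6483 = 388980.
Difference = 388980/1001 frames (≈ 388.5914); B is ahead of A.

388980/1001 frames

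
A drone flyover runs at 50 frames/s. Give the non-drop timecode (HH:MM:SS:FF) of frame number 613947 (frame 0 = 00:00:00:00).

613947 ÷ 50 = 12278 full seconds, remainder 47 frames.
12278 s = 3 h 24 min 38 s.
Timecode: 03:24:38:47.

03:24:38:47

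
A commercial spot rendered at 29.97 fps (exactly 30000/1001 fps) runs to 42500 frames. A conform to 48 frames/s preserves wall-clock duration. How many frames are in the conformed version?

Target frames = source frames × (target rate / source rate) = 42500 × (48)/(30000/1001) = 42500 × 1001/625 = 68068.

68068 frames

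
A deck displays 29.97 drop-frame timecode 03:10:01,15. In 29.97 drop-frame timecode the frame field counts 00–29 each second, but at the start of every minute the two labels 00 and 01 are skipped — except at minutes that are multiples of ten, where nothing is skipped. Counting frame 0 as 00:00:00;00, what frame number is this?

As if non-drop at 30 labels/s: (3 × 3600 + 10 × 60 + 1) × 30 + 15 = 342045.
Minute boundaries passed: 190; those not divisible by 10: 190 − 19 = 171; dropped labels = 2 × 171 = 342.
Actual frame index = 342045 − 342 = 341703.

341703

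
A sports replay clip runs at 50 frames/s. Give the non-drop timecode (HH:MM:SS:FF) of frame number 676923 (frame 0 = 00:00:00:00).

676923 ÷ 50 = 13538 full seconds, remainder 23 frames.
13538 s = 3 h 45 min 38 s.
Timecode: 03:45:38:23.

03:45:38:23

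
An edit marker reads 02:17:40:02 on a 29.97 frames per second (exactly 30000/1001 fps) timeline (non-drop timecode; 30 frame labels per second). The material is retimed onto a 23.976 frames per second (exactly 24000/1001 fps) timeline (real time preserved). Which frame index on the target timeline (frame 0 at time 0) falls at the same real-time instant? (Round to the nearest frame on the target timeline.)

Source frame index: (2×3600 + 17×60 + 40) × 30 + 2 = 247802.
Real time: 247802 / (30000/1001) = 124024901/15000 s.
Target frame: (124024901/15000) × (24000/1001) = 991208/5 ≈ 198241.600 → 198242.

frame 198242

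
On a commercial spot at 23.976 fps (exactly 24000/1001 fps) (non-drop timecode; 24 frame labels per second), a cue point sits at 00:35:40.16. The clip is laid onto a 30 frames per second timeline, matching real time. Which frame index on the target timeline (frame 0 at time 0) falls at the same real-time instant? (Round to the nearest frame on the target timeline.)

frame 64284

Source frame index: (0×3600 + 35×60 + 40) × 24 + 16 = 51376.
Real time: 51376 / (24000/1001) = 3214211/1500 s.
Target frame: (3214211/1500) × (30) = 3214211/50 ≈ 64284.220 → 64284.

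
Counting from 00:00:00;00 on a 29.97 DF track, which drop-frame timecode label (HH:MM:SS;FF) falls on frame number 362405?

Ten DF minutes hold 17982 frames, so frame 362405 lies in block 20 (frames 359640–377621) with 2765 frames into that block.
The block's first minute is 1800 frames and the rest 1798 each; 2765 frames reaches minute 1, so 20 × 18 + 1 × 2 = 362 labels have been skipped so far.
Adding those back, label number 362405 + 362 = 362767 at 30 labels/s is 12092 s + 7 f = 3 h 21 min 32 s frame 7, i.e. 03:21:32;07.

03:21:32;07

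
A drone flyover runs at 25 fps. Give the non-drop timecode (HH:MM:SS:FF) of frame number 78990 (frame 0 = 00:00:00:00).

00:52:39:15

78990 ÷ 25 = 3159 full seconds, remainder 15 frames.
3159 s = 0 h 52 min 39 s.
Timecode: 00:52:39:15.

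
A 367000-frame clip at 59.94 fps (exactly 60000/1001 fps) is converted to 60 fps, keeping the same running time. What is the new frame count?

367367 frames

Target frames = source frames × (target rate / source rate) = 367000 × (60)/(60000/1001) = 367000 × 1001/1000 = 367367.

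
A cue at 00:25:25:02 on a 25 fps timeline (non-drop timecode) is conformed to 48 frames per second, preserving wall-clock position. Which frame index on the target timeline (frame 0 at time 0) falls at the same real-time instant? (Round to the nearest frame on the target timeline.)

frame 73204

Source frame index: (0×3600 + 25×60 + 25) × 25 + 2 = 38127.
Real time: 38127 / (25) = 38127/25 s.
Target frame: (38127/25) × (48) = 1830096/25 ≈ 73203.840 → 73204.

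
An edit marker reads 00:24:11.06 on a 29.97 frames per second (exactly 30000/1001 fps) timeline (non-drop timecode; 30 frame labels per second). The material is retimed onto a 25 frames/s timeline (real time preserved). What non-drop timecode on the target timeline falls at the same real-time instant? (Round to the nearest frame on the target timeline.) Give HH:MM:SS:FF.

Source frame index: (0×3600 + 24×60 + 11) × 30 + 6 = 43536.
Real time: 43536 / (30000/1001) = 907907/625 s.
Target frame: (907907/625) × (25) = 907907/25 ≈ 36316.280 → 36316.
At 25 labels/s: frame 36316 → 00:24:12:16.

00:24:12:16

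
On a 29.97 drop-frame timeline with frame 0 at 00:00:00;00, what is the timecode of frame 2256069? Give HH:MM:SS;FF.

Ten DF minutes hold 17982 frames, so frame 2256069 lies in block 125 (frames 2247750–2265731) with 8319 frames into that block.
The block's first minute is 1800 frames and the rest 1798 each; 8319 frames reaches minute 4, so 125 × 18 + 4 × 2 = 2258 labels have been skipped so far.
Adding those back, label number 2256069 + 2258 = 2258327 at 30 labels/s is 75277 s + 17 f = 20 h 54 min 37 s frame 17, i.e. 20:54:37;17.

20:54:37;17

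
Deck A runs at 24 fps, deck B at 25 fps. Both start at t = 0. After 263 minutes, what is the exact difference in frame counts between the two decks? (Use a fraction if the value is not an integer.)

263 min = 15780 s.
A emits 24 × 15780 = 378720 frames; B emits 25 × 15780 = 394500.
Difference = 15780 frames; B is ahead of A.

15780 frames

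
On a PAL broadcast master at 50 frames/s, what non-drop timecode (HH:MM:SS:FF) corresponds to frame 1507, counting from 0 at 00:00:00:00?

1507 ÷ 50 = 30 full seconds, remainder 7 frames.
30 s = 0 h 0 min 30 s.
Timecode: 00:00:30:07.

00:00:30:07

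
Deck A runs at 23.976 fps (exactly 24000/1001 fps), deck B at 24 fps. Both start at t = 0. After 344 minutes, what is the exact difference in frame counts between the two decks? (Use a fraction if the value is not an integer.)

495360/1001 frames

344 min = 20640 s.
A emits 24000/1001 × 20640 = 495360000/1001 frames; B emits 24 × 20640 = 495360.
Difference = 495360/1001 frames (≈ 494.8651); B is ahead of A.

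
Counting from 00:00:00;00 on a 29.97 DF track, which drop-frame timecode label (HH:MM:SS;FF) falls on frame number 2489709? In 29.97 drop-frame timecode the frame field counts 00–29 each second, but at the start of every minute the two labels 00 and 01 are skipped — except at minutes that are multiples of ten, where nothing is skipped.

23:04:33;11

Ten DF minutes hold 17982 frames, so frame 2489709 lies in block 138 (frames 2481516–2499497) with 8193 frames into that block.
The block's first minute is 1800 frames and the rest 1798 each; 8193 frames reaches minute 4, so 138 × 18 + 4 × 2 = 2492 labels have been skipped so far.
Adding those back, label number 2489709 + 2492 = 2492201 at 30 labels/s is 83073 s + 11 f = 23 h 4 min 33 s frame 11, i.e. 23:04:33;11.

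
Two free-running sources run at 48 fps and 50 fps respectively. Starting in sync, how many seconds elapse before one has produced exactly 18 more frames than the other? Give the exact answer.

9 seconds

The gap grows by |50 − 48| = 2 frames per second.
Time for a 18-frame gap: 18 ÷ (2) = 9 s.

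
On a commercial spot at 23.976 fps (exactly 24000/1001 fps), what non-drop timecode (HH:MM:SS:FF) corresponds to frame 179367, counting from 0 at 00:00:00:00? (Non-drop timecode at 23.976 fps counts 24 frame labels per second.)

02:04:33:15

179367 ÷ 24 = 7473 full seconds, remainder 15 frames.
7473 s = 2 h 4 min 33 s.
Timecode: 02:04:33:15.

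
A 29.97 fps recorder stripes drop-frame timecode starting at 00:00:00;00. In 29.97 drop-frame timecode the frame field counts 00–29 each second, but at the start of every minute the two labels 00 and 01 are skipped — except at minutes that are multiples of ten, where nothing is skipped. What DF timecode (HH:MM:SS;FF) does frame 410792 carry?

03:48:26;24

Ten DF minutes hold 17982 frames, so frame 410792 lies in block 22 (frames 395604–413585) with 15188 frames into that block.
The block's first minute is 1800 frames and the rest 1798 each; 15188 frames reaches minute 8, so 22 × 18 + 8 × 2 = 412 labels have been skipped so far.
Adding those back, label number 410792 + 412 = 411204 at 30 labels/s is 13706 s + 24 f = 3 h 48 min 26 s frame 24, i.e. 03:48:26;24.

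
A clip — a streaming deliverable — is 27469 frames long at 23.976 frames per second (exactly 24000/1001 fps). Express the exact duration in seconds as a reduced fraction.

Running time = 27469 ÷ (24000/1001) = 27469 × 1001/24000 = 27496469/24000 s.

27496469/24000 seconds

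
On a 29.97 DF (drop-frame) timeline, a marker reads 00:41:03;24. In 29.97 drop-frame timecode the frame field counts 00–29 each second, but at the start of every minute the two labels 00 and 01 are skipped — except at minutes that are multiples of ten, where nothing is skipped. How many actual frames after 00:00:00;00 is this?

73840

As if non-drop at 30 labels/s: (0 × 3600 + 41 × 60 + 3) × 30 + 24 = 73914.
Minute boundaries passed: 41; those not divisible by 10: 41 − 4 = 37; dropped labels = 2 × 37 = 74.
Actual frame index = 73914 − 74 = 73840.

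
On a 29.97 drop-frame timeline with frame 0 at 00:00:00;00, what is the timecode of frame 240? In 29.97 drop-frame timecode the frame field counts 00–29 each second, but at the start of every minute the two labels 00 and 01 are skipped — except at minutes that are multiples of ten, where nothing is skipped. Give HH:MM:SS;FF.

00:00:08;00

Each 10-minute DF block holds 10 × 60 × 30 − 9 × 2 = 17982 frames. 240 ÷ 17982 → 0 full blocks, remainder 240.
Within the partial block the first minute is 1800 frames and each further minute 1798, so 0 further minute boundaries passed. Total skipped labels = 18 × 0 + 2 × 0 = 0.
Non-drop label index = 240 + 0 = 240; at 30 labels/s that is 00:00:08:00, i.e. DF 00:00:08;00.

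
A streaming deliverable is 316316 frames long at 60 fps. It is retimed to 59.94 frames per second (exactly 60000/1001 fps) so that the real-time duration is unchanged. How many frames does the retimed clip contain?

316000 frames

Target frames = source frames × (target rate / source rate) = 316316 × (60000/1001)/(60) = 316316 × 1000/1001 = 316000.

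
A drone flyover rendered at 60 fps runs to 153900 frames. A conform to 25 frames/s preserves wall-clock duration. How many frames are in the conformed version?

Target frames = source frames × (target rate / source rate) = 153900 × (25)/(60) = 153900 × 5/12 = 64125.

64125 frames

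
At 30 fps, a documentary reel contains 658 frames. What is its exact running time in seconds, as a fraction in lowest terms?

Running time = 658 ÷ (30) = 658 × 1/30 = 329/15 s.

329/15 seconds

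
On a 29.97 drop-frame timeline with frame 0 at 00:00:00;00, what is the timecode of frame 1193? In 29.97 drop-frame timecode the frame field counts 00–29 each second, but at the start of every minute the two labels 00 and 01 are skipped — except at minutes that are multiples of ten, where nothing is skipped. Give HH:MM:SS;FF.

Ten DF minutes hold 17982 frames, so frame 1193 lies in block 0 (frames 0–17981) with 1193 frames into that block.
The block's first minute is 1800 frames and the rest 1798 each; 1193 frames reaches minute 0, so 0 × 18 + 0 × 2 = 0 labels have been skipped so far.
Adding those back, label number 1193 + 0 = 1193 at 30 labels/s is 39 s + 23 f = 0 h 0 min 39 s frame 23, i.e. 00:00:39;23.

00:00:39;23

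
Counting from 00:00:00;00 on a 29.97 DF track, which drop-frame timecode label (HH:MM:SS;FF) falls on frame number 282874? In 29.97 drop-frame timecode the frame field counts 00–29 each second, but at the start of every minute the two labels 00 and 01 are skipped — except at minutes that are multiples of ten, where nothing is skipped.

Ten DF minutes hold 17982 frames, so frame 282874 lies in block 15 (frames 269730–287711) with 13144 frames into that block.
The block's first minute is 1800 frames and the rest 1798 each; 13144 frames reaches minute 7, so 15 × 18 + 7 × 2 = 284 labels have been skipped so far.
Adding those back, label number 282874 + 284 = 283158 at 30 labels/s is 9438 s + 18 f = 2 h 37 min 18 s frame 18, i.e. 02:37:18;18.

02:37:18;18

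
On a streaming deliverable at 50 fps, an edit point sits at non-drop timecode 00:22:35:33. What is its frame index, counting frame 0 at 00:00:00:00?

Total seconds to the label: (0 × 3600 + 22 × 60 + 35) = 1355.
Frame index = 1355 × 50 + 33 = 67783.

frame 67783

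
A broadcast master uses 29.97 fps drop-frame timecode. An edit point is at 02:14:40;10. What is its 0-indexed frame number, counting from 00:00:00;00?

Complete 10-minute blocks: 13, each 17982 frames → 233766.
Remaining 4 whole minutes in the current block: 1800 + 3 × 1798 = 7194 frames.
Within the current minute: 40 × 30 + 10 − 2 = 1208 (labels ;00/;01 skipped at this minute). Total = 233766 + 7194 + 1208 = 242168.

242168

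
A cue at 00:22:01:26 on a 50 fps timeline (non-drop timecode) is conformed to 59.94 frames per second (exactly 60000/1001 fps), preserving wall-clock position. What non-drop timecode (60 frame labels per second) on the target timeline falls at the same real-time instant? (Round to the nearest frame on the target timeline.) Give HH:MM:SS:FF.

00:22:00:12

Source frame index: (0×3600 + 22×60 + 1) × 50 + 26 = 66076.
Real time: 66076 / (50) = 33038/25 s.
Target frame: (33038/25) × (60000/1001) = 79291200/1001 ≈ 79211.988 → 79212.
At 60 labels/s: frame 79212 → 00:22:00:12.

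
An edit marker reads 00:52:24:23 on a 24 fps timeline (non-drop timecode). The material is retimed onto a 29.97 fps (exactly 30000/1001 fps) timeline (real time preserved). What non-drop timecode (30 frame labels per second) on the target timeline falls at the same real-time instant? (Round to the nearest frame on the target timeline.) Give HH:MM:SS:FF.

Source frame index: (0×3600 + 52×60 + 24) × 24 + 23 = 75479.
Real time: 75479 / (24) = 75479/24 s.
Target frame: (75479/24) × (30000/1001) = 94348750/1001 ≈ 94254.496 → 94254.
At 30 labels/s: frame 94254 → 00:52:21:24.

00:52:21:24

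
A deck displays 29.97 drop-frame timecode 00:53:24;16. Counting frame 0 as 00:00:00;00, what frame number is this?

As if non-drop at 30 labels/s: (0 × 3600 + 53 × 60 + 24) × 30 + 16 = 96136.
Minute boundaries passed: 53; those not divisible by 10: 53 − 5 = 48; dropped labels = 2 × 48 = 96.
Actual frame index = 96136 − 96 = 96040.

96040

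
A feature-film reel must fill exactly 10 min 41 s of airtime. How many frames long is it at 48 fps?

10 min 41 s = 641 s.
Frames = 641 × 48 = 30768.

30768 frames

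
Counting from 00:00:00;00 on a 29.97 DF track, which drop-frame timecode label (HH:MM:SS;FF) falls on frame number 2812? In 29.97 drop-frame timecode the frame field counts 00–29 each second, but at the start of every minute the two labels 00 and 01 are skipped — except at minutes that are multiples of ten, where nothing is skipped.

Each 10-minute DF block holds 10 × 60 × 30 − 9 × 2 = 17982 frames. 2812 ÷ 17982 → 0 full blocks, remainder 2812.
Within the partial block the first minute is 1800 frames and each further minute 1798, so 1 further minute boundary passed. Total skipped labels = 18 × 0 + 2 × 1 = 2.
Non-drop label index = 2812 + 2 = 2814; at 30 labels/s that is 00:01:33:24, i.e. DF 00:01:33;24.

00:01:33;24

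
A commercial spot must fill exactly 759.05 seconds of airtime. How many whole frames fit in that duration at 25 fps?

18976 frames

Frames = 759.05 × 25 = 75905/4 ≈ 18976.2500.
Complete frames: 18976.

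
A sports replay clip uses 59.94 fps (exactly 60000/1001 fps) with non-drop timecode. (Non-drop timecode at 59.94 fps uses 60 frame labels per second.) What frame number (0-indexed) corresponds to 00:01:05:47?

Total seconds to the label: (0 × 3600 + 1 × 60 + 5) = 65.
Frame index = 65 × 60 + 47 = 3947.

3947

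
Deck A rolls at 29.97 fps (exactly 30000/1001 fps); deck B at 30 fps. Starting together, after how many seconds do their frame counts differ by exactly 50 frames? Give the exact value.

5005/3 seconds

The gap grows by |30 − 30000/1001| = 30/1001 frames per second.
Time for a 50-frame gap: 50 ÷ (30/1001) = 5005/3 s.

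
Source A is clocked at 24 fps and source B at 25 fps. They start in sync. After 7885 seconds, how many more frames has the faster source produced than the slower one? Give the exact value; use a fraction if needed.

A emits 24 × 7885 = 189240 frames; B emits 25 × 7885 = 197125.
Difference = 7885 frames; B is ahead of A.

7885 frames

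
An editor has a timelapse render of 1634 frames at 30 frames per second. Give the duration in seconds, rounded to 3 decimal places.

54.467 seconds

Running time = 1634 × 1/30 = 817/15 s ≈ 54.467 s.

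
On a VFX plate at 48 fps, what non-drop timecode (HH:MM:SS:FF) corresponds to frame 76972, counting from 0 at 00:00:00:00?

00:26:43:28

76972 ÷ 48 = 1603 full seconds, remainder 28 frames.
1603 s = 0 h 26 min 43 s.
Timecode: 00:26:43:28.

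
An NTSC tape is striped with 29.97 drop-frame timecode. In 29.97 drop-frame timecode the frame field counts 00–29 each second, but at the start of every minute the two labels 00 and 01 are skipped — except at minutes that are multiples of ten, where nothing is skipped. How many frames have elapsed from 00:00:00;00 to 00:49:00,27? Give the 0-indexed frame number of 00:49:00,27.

As if non-drop at 30 labels/s: (0 × 3600 + 49 × 60 + 0) × 30 + 27 = 88227.
Minute boundaries passed: 49; those not divisible by 10: 49 − 4 = 45; dropped labels = 2 × 45 = 90.
Actual frame index = 88227 − 90 = 88137.

88137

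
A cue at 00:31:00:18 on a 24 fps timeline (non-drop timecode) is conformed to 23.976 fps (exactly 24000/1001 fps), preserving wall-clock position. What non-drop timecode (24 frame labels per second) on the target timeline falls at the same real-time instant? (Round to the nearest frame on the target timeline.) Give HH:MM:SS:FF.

00:30:58:21

Source frame index: (0×3600 + 31×60 + 0) × 24 + 18 = 44658.
Real time: 44658 / (24) = 7443/4 s.
Target frame: (7443/4) × (24000/1001) = 44658000/1001 ≈ 44613.387 → 44613.
At 24 labels/s: frame 44613 → 00:30:58:21.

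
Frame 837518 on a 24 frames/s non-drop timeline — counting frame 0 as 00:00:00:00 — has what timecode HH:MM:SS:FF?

837518 ÷ 24 = 34896 full seconds, remainder 14 frames.
34896 s = 9 h 41 min 36 s.
Timecode: 09:41:36:14.

09:41:36:14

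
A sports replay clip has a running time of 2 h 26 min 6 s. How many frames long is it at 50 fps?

438300 frames

2 h 26 min 6 s = 8766 s.
Frames = 8766 × 50 = 438300.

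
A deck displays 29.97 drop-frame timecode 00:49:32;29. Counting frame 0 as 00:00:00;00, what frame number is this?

89099

Complete 10-minute blocks: 4, each 17982 frames → 71928.
Remaining 9 whole minutes in the current block: 1800 + 8 × 1798 = 16184 frames.
Within the current minute: 32 × 30 + 29 − 2 = 987 (labels ;00/;01 skipped at this minute). Total = 71928 + 16184 + 987 = 89099.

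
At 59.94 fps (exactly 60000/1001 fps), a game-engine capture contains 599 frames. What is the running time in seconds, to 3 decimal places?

Running time = 599 × 1001/60000 = 599599/60000 s ≈ 9.993 s.

9.993 seconds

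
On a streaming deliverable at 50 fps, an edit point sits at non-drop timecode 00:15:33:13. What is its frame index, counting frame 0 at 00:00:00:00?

Total seconds to the label: (0 × 3600 + 15 × 60 + 33) = 933.
Frame index = 933 × 50 + 13 = 46663.

frame 46663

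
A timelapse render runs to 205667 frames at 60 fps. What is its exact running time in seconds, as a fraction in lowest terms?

Running time = 205667 ÷ (60) = 205667 × 1/60 = 205667/60 s.

205667/60 seconds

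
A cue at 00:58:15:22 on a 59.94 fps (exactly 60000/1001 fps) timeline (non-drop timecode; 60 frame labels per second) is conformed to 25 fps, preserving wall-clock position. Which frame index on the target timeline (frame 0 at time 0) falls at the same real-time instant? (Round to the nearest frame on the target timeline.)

Source frame index: (0×3600 + 58×60 + 15) × 60 + 22 = 209722.
Real time: 209722 / (60000/1001) = 104965861/30000 s.
Target frame: (104965861/30000) × (25) = 104965861/1200 ≈ 87471.551 → 87472.

frame 87472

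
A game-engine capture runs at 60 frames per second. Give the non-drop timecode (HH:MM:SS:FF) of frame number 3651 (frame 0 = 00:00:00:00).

00:01:00:51

3651 ÷ 60 = 60 full seconds, remainder 51 frames.
60 s = 0 h 1 min 0 s.
Timecode: 00:01:00:51.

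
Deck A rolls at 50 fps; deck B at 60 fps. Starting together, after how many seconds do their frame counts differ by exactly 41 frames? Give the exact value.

The gap grows by |60 − 50| = 10 frames per second.
Time for a 41-frame gap: 41 ÷ (10) = 4.1 s.

4.1 seconds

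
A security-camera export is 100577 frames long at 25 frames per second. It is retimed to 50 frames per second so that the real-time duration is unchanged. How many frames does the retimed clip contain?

Target frames = source frames × (target rate / source rate) = 100577 × (50)/(25) = 100577 × 2 = 201154.

201154 frames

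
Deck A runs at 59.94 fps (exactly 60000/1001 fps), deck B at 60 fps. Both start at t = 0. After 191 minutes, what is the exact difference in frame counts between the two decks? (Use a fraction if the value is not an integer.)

687600/1001 frames

191 min = 11460 s.
A emits 60000/1001 × 11460 = 687600000/1001 frames; B emits 60 × 11460 = 687600.
Difference = 687600/1001 frames (≈ 686.9131); B is ahead of A.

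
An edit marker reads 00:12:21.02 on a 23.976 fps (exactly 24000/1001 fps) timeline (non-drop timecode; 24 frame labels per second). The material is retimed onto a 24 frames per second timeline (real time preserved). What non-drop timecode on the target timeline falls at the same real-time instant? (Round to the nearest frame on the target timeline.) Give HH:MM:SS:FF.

00:12:21:20

Source frame index: (0×3600 + 12×60 + 21) × 24 + 2 = 17786.
Real time: 17786 / (24000/1001) = 8901893/12000 s.
Target frame: (8901893/12000) × (24) = 8901893/500 ≈ 17803.786 → 17804.
At 24 labels/s: frame 17804 → 00:12:21:20.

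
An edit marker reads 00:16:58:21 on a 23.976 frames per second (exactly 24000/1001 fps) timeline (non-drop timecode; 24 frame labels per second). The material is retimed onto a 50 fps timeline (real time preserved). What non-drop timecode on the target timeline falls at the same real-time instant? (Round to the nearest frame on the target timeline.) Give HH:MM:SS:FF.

Source frame index: (0×3600 + 16×60 + 58) × 24 + 21 = 24453.
Real time: 24453 / (24000/1001) = 8159151/8000 s.
Target frame: (8159151/8000) × (50) = 8159151/160 ≈ 50994.694 → 50995.
At 50 labels/s: frame 50995 → 00:16:59:45.

00:16:59:45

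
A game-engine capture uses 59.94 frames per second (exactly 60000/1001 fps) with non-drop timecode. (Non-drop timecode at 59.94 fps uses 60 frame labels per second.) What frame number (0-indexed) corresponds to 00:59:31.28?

214288

Total seconds to the label: (0 × 3600 + 59 × 60 + 31) = 3571.
Frame index = 3571 × 60 + 28 = 214288.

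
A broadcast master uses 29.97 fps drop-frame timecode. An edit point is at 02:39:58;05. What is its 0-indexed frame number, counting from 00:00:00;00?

Complete 10-minute blocks: 15, each 17982 frames → 269730.
Remaining 9 whole minutes in the current block: 1800 + 8 × 1798 = 16184 frames.
Within the current minute: 58 × 30 + 5 − 2 = 1743 (labels ;00/;01 skipped at this minute). Total = 269730 + 16184 + 1743 = 287657.

287657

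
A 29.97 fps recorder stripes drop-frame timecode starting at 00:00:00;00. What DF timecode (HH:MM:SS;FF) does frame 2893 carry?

Each 10-minute DF block holds 10 × 60 × 30 − 9 × 2 = 17982 frames. 2893 ÷ 17982 → 0 full blocks, remainder 2893.
Within the partial block the first minute is 1800 frames and each further minute 1798, so 1 further minute boundary passed. Total skipped labels = 18 × 0 + 2 × 1 = 2.
Non-drop label index = 2893 + 2 = 2895; at 30 labels/s that is 00:01:36:15, i.e. DF 00:01:36;15.

00:01:36;15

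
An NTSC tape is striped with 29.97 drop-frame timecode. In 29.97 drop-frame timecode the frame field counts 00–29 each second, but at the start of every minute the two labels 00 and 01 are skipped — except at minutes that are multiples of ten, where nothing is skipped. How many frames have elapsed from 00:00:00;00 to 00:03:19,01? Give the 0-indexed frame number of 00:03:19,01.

As if non-drop at 30 labels/s: (0 × 3600 + 3 × 60 + 19) × 30 + 1 = 5971.
Minute boundaries passed: 3; those not divisible by 10: 3 − 0 = 3; dropped labels = 2 × 3 = 6.
Actual frame index = 5971 − 6 = 5965.

5965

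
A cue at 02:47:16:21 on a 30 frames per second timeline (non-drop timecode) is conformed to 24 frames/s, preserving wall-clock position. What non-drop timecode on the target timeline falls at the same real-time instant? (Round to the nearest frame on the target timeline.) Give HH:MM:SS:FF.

02:47:16:17

Source frame index: (2×3600 + 47×60 + 16) × 30 + 21 = 301101.
Real time: 301101 / (30) = 100367/10 s.
Target frame: (100367/10) × (24) = 1204404/5 ≈ 240880.800 → 240881.
At 24 labels/s: frame 240881 → 02:47:16:17.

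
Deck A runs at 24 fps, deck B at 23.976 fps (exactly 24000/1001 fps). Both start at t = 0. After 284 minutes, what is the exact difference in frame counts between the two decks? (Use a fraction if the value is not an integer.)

408960/1001 frames

284 min = 17040 s.
A emits 24 × 17040 = 408960 frames; B emits 24000/1001 × 17040 = 408960000/1001.
Difference = 408960/1001 frames (≈ 408.5514); B is behind A.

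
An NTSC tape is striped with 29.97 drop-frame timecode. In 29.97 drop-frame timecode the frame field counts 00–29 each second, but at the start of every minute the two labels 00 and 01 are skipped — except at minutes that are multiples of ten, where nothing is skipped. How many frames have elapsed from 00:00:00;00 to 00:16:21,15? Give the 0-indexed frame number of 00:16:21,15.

29415

Complete 10-minute blocks: 1, each 17982 frames → 17982.
Remaining 6 whole minutes in the current block: 1800 + 5 × 1798 = 10790 frames.
Within the current minute: 21 × 30 + 15 − 2 = 643 (labels ;00/;01 skipped at this minute). Total = 17982 + 10790 + 643 = 29415.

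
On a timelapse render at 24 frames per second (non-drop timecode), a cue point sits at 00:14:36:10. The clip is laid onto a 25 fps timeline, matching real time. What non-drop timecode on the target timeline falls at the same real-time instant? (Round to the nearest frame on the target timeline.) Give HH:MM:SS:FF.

Source frame index: (0×3600 + 14×60 + 36) × 24 + 10 = 21034.
Real time: 21034 / (24) = 10517/12 s.
Target frame: (10517/12) × (25) = 262925/12 ≈ 21910.417 → 21910.
At 25 labels/s: frame 21910 → 00:14:36:10.

00:14:36:10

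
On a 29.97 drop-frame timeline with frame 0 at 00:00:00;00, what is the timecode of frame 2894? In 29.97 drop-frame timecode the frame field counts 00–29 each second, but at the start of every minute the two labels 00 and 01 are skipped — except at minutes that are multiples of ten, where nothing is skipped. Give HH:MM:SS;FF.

Ten DF minutes hold 17982 frames, so frame 2894 lies in block 0 (frames 0–17981) with 2894 frames into that block.
The block's first minute is 1800 frames and the rest 1798 each; 2894 frames reaches minute 1, so 0 × 18 + 1 × 2 = 2 labels have been skipped so far.
Adding those back, label number 2894 + 2 = 2896 at 30 labels/s is 96 s + 16 f = 0 h 1 min 36 s frame 16, i.e. 00:01:36;16.

00:01:36;16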